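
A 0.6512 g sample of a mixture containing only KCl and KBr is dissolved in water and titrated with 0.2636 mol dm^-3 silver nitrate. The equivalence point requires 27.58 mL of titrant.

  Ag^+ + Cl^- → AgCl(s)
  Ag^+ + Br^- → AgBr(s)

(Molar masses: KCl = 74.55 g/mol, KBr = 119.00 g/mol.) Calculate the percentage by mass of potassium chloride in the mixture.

55.10 %

n(AgNO3) = 0.02758 × 0.2636 = 7.270 × 10^-3 mol
Let x = n(KCl), y = n(KBr).
Titrant: 1x + 1y = 7.270 × 10^-3;  mass: 74.55x + 119.00y = 0.6512
Solving, x = 4.813 × 10^-3 mol, y = 2.457 × 10^-3 mol
mass of KCl = 4.813 × 10^-3 × 74.55 = 0.3588 g
% KCl = 0.3588 / 0.6512 × 100 = 55.10 %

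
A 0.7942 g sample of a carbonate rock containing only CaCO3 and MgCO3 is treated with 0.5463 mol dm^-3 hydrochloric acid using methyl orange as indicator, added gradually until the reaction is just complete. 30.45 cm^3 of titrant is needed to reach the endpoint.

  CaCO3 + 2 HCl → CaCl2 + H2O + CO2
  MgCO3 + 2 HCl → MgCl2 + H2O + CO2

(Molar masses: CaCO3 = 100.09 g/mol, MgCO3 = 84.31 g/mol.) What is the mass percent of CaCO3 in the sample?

74.24 %

n(HCl) = 0.03045 × 0.5463 = 0.01663 mol
Let x = n(CaCO3), y = n(MgCO3).
Titrant: 2x + 2y = 0.01663;  mass: 100.09x + 84.31y = 0.7942
Solving, x = 5.891 × 10^-3 mol, y = 2.427 × 10^-3 mol
mass of CaCO3 = 5.891 × 10^-3 × 100.09 = 0.5896 g
% CaCO3 = 0.5896 / 0.7942 × 100 = 74.24 %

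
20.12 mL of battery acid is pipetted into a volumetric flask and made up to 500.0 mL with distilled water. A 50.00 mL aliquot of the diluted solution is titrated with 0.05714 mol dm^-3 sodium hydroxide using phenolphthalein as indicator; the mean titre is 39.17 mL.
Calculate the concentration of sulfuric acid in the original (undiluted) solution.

H2SO4 + 2 NaOH → Na2SO4 + 2 H2O
n(NaOH) = 0.03917 × 0.05714 = 2.238 × 10^-3 mol
From the 1:2 ratio, n(H2SO4) in the aliquot = 1/2 × 2.238 × 10^-3 = 1.119 × 10^-3 mol
[H2SO4]_dilute = 1.119 × 10^-3 / 0.05000 = 0.02238 mol/L
Dilution factor = 500.0 / 20.12 = 24.85
[H2SO4]_stock = 0.02238 × 24.85 = 0.5562 mol/L

0.5562 mol/L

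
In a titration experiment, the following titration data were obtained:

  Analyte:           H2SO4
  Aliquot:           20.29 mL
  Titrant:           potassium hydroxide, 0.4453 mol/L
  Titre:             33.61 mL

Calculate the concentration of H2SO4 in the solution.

H2SO4 + 2 KOH → K2SO4 + 2 H2O
n(KOH) = 0.03361 L × 0.4453 mol/L = 0.01497 mol
From the 1:2 mole ratio, n(H2SO4) = 1/2 × 0.01497 = 7.483 × 10^-3 mol
[H2SO4] = 7.483 × 10^-3 mol / 0.02029 L = 0.3688 mol/L

0.3688 mol/L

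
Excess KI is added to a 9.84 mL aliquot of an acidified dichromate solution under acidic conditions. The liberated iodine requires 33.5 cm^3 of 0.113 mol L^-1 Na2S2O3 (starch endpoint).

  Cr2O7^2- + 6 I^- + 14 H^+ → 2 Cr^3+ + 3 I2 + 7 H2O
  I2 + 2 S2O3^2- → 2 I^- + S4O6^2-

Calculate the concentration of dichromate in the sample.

n(S2O3^2-) = 0.0335 × 0.113 = 3.79 × 10^-3 mol
n(I2) = n(S2O3^2-)/2 = 1.89 × 10^-3 mol
From the 1:3 ratio, n(Cr2O7^2-) in the aliquot = 1/3 × 1.89 × 10^-3 = 6.31 × 10^-4 mol
[Cr2O7^2-] = 6.31 × 10^-4 / 0.00984 = 0.0641 mol/L

0.0641 mol/L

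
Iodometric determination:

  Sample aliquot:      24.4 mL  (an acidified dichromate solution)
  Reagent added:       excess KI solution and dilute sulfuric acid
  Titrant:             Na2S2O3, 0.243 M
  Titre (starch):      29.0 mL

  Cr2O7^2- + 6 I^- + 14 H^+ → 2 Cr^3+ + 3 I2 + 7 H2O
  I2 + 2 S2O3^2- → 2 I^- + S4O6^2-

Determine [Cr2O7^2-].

0.0481 M

n(S2O3^2-) = 0.0290 × 0.243 = 7.05 × 10^-3 mol
n(I2) = n(S2O3^2-)/2 = 3.52 × 10^-3 mol
From the 1:3 ratio, n(Cr2O7^2-) in the aliquot = 1/3 × 3.52 × 10^-3 = 1.17 × 10^-3 mol
[Cr2O7^2-] = 1.17 × 10^-3 / 0.0244 = 0.0481 mol/L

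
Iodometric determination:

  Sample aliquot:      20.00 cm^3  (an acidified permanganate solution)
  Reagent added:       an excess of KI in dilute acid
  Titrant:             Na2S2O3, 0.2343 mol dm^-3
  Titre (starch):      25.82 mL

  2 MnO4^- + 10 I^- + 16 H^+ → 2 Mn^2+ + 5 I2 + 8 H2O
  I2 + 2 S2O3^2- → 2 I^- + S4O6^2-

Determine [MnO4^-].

0.06050 mol/L

n(S2O3^2-) = 0.02582 × 0.2343 = 6.050 × 10^-3 mol
n(I2) = n(S2O3^2-)/2 = 3.025 × 10^-3 mol
From the 2:5 ratio, n(MnO4^-) in the aliquot = 2/5 × 3.025 × 10^-3 = 1.210 × 10^-3 mol
[MnO4^-] = 1.210 × 10^-3 / 0.02000 = 0.06050 mol/L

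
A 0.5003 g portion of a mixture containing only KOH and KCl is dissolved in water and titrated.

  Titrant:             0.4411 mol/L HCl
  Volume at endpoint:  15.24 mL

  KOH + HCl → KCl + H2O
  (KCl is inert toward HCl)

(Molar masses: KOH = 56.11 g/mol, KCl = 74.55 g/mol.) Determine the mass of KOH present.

n(HCl) = 0.01524 × 0.4411 = 6.722 × 10^-3 mol
Let x = n(KOH), y = n(KCl).
Titrant: 1x = 6.722 × 10^-3;  mass: 56.11x + 74.55y = 0.5003
Solving, x = 6.722 × 10^-3 mol, y = 1.651 × 10^-3 mol
mass of KOH = 6.722 × 10^-3 × 56.11 = 0.3772 g

0.3772 g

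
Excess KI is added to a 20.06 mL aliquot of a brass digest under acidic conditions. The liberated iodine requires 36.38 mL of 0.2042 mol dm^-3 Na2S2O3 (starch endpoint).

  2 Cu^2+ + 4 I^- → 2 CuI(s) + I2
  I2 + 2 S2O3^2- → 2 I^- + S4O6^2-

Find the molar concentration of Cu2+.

n(S2O3^2-) = 0.03638 × 0.2042 = 7.429 × 10^-3 mol
n(I2) = n(S2O3^2-)/2 = 3.714 × 10^-3 mol
From the 2:1 ratio, n(Cu2+) in the aliquot = 2/1 × 3.714 × 10^-3 = 7.429 × 10^-3 mol
[Cu2+] = 7.429 × 10^-3 / 0.02006 = 0.3703 mol/L

0.3703 mol/L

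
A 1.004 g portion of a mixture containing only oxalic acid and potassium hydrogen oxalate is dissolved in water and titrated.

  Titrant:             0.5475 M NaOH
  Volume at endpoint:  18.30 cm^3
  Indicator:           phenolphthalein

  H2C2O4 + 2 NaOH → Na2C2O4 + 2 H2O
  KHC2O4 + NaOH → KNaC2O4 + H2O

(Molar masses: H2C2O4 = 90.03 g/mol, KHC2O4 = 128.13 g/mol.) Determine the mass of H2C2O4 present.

0.1515 g

n(NaOH) = 0.01830 × 0.5475 = 0.01002 mol
Let x = n(H2C2O4), y = n(KHC2O4).
Titrant: 2x + 1y = 0.01002;  mass: 90.03x + 128.13y = 1.004
Solving, x = 1.683 × 10^-3 mol, y = 6.653 × 10^-3 mol
mass of H2C2O4 = 1.683 × 10^-3 × 90.03 = 0.1515 g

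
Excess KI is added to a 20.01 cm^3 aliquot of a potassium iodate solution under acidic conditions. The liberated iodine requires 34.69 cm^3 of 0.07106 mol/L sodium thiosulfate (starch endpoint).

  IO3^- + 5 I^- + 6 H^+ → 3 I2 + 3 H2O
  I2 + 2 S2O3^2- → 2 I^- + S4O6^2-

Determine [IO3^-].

n(S2O3^2-) = 0.03469 × 0.07106 = 2.465 × 10^-3 mol
n(I2) = n(S2O3^2-)/2 = 1.233 × 10^-3 mol
From the 1:3 ratio, n(IO3^-) in the aliquot = 1/3 × 1.233 × 10^-3 = 4.108 × 10^-4 mol
[IO3^-] = 4.108 × 10^-4 / 0.02001 = 0.02053 mol/L

0.02053 mol/L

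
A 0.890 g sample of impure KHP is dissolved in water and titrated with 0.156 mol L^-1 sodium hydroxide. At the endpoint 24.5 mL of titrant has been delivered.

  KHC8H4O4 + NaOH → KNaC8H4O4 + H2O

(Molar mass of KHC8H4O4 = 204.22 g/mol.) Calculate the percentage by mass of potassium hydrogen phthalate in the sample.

87.7 %

n(NaOH) = 0.0245 L × 0.156 mol/L = 3.82 × 10^-3 mol
n(KHC8H4O4) = 3.82 × 10^-3 mol (1:1 ratio)
mass of KHC8H4O4 = 3.82 × 10^-3 × 204.22 g/mol = 0.781 g
% KHC8H4O4 = 0.781 / 0.890 × 100 = 87.7 %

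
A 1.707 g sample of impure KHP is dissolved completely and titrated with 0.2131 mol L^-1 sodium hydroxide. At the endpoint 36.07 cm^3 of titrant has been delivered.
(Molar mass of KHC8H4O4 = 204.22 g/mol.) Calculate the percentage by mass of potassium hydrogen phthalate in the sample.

KHC8H4O4 + NaOH → KNaC8H4O4 + H2O
n(NaOH) = 0.03607 L × 0.2131 mol/L = 7.687 × 10^-3 mol
n(KHC8H4O4) = 7.687 × 10^-3 mol (1:1 ratio)
mass of KHC8H4O4 = 7.687 × 10^-3 × 204.22 g/mol = 1.570 g
% KHC8H4O4 = 1.570 / 1.707 × 100 = 91.96 %

91.96 %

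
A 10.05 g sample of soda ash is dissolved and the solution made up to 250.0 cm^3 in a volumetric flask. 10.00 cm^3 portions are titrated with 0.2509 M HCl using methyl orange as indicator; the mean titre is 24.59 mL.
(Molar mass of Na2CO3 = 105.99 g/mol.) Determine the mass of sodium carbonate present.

Na2CO3 + 2 HCl → 2 NaCl + H2O + CO2
n(HCl) per titration = 0.02459 × 0.2509 = 6.170 × 10^-3 mol
From the 1:2 ratio, n(Na2CO3) in each aliquot = 1/2 × 6.170 × 10^-3 = 3.085 × 10^-3 mol
n(Na2CO3) in the whole flask = 3.085 × 10^-3 × 250.0/10.00 = 0.07712 mol
mass of Na2CO3 = 0.07712 × 105.99 = 8.174 g

8.174 g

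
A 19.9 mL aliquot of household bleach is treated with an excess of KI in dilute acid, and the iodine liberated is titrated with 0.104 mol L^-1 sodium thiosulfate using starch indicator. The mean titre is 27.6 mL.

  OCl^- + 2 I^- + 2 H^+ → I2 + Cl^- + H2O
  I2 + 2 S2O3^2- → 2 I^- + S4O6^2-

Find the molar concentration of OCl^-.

n(S2O3^2-) = 0.0276 × 0.104 = 2.87 × 10^-3 mol
n(I2) = n(S2O3^2-)/2 = 1.44 × 10^-3 mol
n(OCl^-) in the aliquot = 1.44 × 10^-3 mol (1:1 ratio)
[OCl^-] = 1.44 × 10^-3 / 0.0199 = 0.0721 mol/L

0.0721 mol/L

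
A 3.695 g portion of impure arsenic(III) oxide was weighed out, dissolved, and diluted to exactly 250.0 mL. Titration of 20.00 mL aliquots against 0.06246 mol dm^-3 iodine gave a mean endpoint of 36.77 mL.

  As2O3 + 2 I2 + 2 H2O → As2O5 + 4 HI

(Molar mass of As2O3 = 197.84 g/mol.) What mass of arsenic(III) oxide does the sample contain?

n(I2) per titration = 0.03677 × 0.06246 = 2.297 × 10^-3 mol
From the 1:2 ratio, n(As2O3) in each aliquot = 1/2 × 2.297 × 10^-3 = 1.148 × 10^-3 mol
n(As2O3) in the whole flask = 1.148 × 10^-3 × 250.0/20.00 = 0.01435 mol
mass of As2O3 = 0.01435 × 197.84 = 2.840 g

2.840 g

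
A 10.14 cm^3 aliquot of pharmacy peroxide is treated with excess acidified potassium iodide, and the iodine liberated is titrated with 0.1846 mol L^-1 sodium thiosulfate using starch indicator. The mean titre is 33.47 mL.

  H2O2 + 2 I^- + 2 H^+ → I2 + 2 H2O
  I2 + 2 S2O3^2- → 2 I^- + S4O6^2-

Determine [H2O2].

n(S2O3^2-) = 0.03347 × 0.1846 = 6.179 × 10^-3 mol
n(I2) = n(S2O3^2-)/2 = 3.089 × 10^-3 mol
n(H2O2) in the aliquot = 3.089 × 10^-3 mol (1:1 ratio)
[H2O2] = 3.089 × 10^-3 / 0.01014 = 0.3047 mol/L

0.3047 mol/L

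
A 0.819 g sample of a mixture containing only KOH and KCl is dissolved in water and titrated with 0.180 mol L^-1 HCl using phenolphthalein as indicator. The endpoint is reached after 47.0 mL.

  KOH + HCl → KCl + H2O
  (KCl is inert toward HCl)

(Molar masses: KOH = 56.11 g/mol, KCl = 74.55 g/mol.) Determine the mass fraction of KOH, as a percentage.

n(HCl) = 0.0470 × 0.180 = 8.46 × 10^-3 mol
Let x = n(KOH), y = n(KCl).
Titrant: 1x = 8.46 × 10^-3;  mass: 56.11x + 74.55y = 0.819
Solving, x = 8.46 × 10^-3 mol, y = 4.62 × 10^-3 mol
mass of KOH = 8.46 × 10^-3 × 56.11 = 0.475 g
% KOH = 0.475 / 0.819 × 100 = 58.0 %

58.0 %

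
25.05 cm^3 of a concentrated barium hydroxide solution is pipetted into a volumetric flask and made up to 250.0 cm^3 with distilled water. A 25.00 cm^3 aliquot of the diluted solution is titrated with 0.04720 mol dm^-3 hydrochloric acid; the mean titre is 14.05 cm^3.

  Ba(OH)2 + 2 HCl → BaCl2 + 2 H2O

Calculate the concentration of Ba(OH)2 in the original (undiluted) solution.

n(HCl) = 0.01405 × 0.04720 = 6.632 × 10^-4 mol
From the 1:2 ratio, n(Ba(OH)2) in the aliquot = 1/2 × 6.632 × 10^-4 = 3.316 × 10^-4 mol
[Ba(OH)2]_dilute = 3.316 × 10^-4 / 0.02500 = 0.01326 mol/L
Dilution factor = 250.0 / 25.05 = 9.980
[Ba(OH)2]_stock = 0.01326 × 9.980 = 0.1324 mol/L

0.1324 mol/L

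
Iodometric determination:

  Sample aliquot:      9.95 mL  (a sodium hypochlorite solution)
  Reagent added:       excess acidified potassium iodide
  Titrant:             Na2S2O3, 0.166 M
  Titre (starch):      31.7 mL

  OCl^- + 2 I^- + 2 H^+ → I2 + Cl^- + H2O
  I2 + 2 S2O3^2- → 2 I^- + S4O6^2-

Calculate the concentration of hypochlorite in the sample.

0.264 M

n(S2O3^2-) = 0.0317 × 0.166 = 5.26 × 10^-3 mol
n(I2) = n(S2O3^2-)/2 = 2.63 × 10^-3 mol
n(OCl^-) in the aliquot = 2.63 × 10^-3 mol (1:1 ratio)
[OCl^-] = 2.63 × 10^-3 / 0.00995 = 0.264 mol/L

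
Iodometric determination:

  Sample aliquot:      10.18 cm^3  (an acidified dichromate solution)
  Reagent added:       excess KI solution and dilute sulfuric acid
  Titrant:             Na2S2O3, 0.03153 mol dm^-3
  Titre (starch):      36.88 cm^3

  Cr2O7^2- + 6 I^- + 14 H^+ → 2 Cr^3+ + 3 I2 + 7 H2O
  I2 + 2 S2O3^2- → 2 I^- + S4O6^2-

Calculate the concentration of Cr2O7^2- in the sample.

0.01904 mol/L

n(S2O3^2-) = 0.03688 × 0.03153 = 1.163 × 10^-3 mol
n(I2) = n(S2O3^2-)/2 = 5.814 × 10^-4 mol
From the 1:3 ratio, n(Cr2O7^2-) in the aliquot = 1/3 × 5.814 × 10^-4 = 1.938 × 10^-4 mol
[Cr2O7^2-] = 1.938 × 10^-4 / 0.01018 = 0.01904 mol/L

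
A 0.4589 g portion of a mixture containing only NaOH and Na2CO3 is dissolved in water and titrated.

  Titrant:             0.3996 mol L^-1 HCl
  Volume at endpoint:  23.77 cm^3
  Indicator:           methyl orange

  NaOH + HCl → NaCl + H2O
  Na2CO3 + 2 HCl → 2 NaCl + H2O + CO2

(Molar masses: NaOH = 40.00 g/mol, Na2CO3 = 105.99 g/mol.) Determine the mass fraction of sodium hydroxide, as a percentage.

29.83 %

n(HCl) = 0.02377 × 0.3996 = 9.498 × 10^-3 mol
Let x = n(NaOH), y = n(Na2CO3).
Titrant: 1x + 2y = 9.498 × 10^-3;  mass: 40.00x + 105.99y = 0.4589
Solving, x = 3.422 × 10^-3 mol, y = 3.038 × 10^-3 mol
mass of NaOH = 3.422 × 10^-3 × 40.00 = 0.1369 g
% NaOH = 0.1369 / 0.4589 × 100 = 29.83 %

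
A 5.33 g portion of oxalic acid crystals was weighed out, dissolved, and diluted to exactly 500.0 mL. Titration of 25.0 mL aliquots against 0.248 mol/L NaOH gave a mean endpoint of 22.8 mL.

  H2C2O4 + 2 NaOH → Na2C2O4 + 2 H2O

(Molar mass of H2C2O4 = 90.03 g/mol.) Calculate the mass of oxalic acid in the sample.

5.09 g

n(NaOH) per titration = 0.0228 × 0.248 = 5.65 × 10^-3 mol
From the 1:2 ratio, n(H2C2O4) in each aliquot = 1/2 × 5.65 × 10^-3 = 2.83 × 10^-3 mol
n(H2C2O4) in the whole flask = 2.83 × 10^-3 × 500.0/25.0 = 0.0565 mol
mass of H2C2O4 = 0.0565 × 90.03 = 5.09 g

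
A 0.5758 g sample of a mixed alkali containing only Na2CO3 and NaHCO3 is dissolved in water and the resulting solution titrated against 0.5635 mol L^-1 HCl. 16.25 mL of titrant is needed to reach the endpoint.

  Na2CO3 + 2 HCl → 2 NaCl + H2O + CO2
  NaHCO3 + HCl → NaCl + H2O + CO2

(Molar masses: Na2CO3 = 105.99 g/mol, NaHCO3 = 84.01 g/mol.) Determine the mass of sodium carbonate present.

n(HCl) = 0.01625 × 0.5635 = 9.157 × 10^-3 mol
Let x = n(Na2CO3), y = n(NaHCO3).
Titrant: 2x + 1y = 9.157 × 10^-3;  mass: 105.99x + 84.01y = 0.5758
Solving, x = 3.119 × 10^-3 mol, y = 2.919 × 10^-3 mol
mass of Na2CO3 = 3.119 × 10^-3 × 105.99 = 0.3306 g

0.3306 g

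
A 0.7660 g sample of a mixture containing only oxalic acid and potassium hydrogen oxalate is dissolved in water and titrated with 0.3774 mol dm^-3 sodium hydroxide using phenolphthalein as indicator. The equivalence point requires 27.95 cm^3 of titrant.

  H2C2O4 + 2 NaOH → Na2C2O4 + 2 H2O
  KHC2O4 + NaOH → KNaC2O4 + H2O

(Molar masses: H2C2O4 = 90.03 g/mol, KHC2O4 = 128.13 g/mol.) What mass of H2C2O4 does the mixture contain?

n(NaOH) = 0.02795 × 0.3774 = 0.01055 mol
Let x = n(H2C2O4), y = n(KHC2O4).
Titrant: 2x + 1y = 0.01055;  mass: 90.03x + 128.13y = 0.7660
Solving, x = 3.523 × 10^-3 mol, y = 3.503 × 10^-3 mol
mass of H2C2O4 = 3.523 × 10^-3 × 90.03 = 0.3171 g

0.3171 g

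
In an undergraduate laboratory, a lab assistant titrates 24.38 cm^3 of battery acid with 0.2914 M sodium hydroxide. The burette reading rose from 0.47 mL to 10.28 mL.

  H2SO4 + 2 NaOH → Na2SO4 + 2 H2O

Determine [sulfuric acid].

n(NaOH) = 0.009810 L × 0.2914 mol/L = 2.859 × 10^-3 mol
From the 1:2 mole ratio, n(H2SO4) = 1/2 × 2.859 × 10^-3 = 1.429 × 10^-3 mol
[H2SO4] = 1.429 × 10^-3 mol / 0.02438 L = 0.05863 mol/L

0.05863 M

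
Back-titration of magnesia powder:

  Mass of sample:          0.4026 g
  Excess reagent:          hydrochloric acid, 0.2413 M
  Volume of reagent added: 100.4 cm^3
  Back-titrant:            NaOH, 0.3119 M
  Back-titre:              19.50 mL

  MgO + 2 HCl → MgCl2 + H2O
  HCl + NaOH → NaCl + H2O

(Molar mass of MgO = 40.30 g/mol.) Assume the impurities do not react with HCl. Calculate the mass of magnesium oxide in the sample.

0.3656 g

n(HCl) added = 0.1004 × 0.2413 = 0.02423 mol
n(NaOH) used in back-titration = 0.01950 × 0.3119 = 6.082 × 10^-3 mol
n(HCl) left over = 6.082 × 10^-3 mol (1:1 ratio)
n(HCl) consumed by analyte = 0.02423 − 6.082 × 10^-3 = 0.01814 mol
From the 1:2 ratio, n(MgO) = 1/2 × 0.01814 = 9.072 × 10^-3 mol
mass of MgO = 9.072 × 10^-3 × 40.30 = 0.3656 g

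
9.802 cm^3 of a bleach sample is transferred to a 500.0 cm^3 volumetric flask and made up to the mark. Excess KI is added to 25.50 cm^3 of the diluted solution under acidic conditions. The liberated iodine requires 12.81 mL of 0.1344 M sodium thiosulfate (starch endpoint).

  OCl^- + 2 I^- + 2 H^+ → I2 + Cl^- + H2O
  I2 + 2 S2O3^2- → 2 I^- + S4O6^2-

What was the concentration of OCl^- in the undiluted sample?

n(S2O3^2-) = 0.01281 × 0.1344 = 1.722 × 10^-3 mol
n(I2) = n(S2O3^2-)/2 = 8.608 × 10^-4 mol
n(OCl^-) in the aliquot = 8.608 × 10^-4 mol (1:1 ratio)
[OCl^-]_dilute = 8.608 × 10^-4 / 0.02550 = 0.03376 mol/L
[OCl^-]_original = 0.03376 × 500.0/9.802 = 1.722 mol/L

1.722 M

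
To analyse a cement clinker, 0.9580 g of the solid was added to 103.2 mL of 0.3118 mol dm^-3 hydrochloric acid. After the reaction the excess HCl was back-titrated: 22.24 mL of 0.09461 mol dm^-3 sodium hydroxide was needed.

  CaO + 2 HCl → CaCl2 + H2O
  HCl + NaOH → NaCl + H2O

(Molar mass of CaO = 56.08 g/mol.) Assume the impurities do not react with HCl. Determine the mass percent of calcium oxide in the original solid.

88.02 %

n(HCl) added = 0.1032 × 0.3118 = 0.03218 mol
n(NaOH) used in back-titration = 0.02224 × 0.09461 = 2.104 × 10^-3 mol
n(HCl) left over = 2.104 × 10^-3 mol (1:1 ratio)
n(HCl) consumed by analyte = 0.03218 − 2.104 × 10^-3 = 0.03007 mol
From the 1:2 ratio, n(CaO) = 1/2 × 0.03007 = 0.01504 mol
mass of CaO = 0.01504 × 56.08 = 0.8433 g
% CaO = 0.8433 / 0.9580 × 100 = 88.02 %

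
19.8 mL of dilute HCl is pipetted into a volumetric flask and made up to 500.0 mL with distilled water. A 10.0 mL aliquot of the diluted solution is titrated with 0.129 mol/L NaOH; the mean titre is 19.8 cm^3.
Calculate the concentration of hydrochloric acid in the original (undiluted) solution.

HCl + NaOH → NaCl + H2O
n(NaOH) = 0.0198 × 0.129 = 2.55 × 10^-3 mol
n(HCl) in the aliquot = 2.55 × 10^-3 mol (1:1 ratio)
[HCl]_dilute = 2.55 × 10^-3 / 0.0100 = 0.255 mol/L
Dilution factor = 500.0 / 19.8 = 25.25
[HCl]_stock = 0.255 × 25.25 = 6.45 mol/L

6.45 mol/L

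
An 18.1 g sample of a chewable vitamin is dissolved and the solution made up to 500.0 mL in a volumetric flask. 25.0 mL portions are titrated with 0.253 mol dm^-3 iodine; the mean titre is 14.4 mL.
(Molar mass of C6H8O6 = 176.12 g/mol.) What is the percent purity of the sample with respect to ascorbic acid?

C6H8O6 + I2 → C6H6O6 + 2 HI
n(I2) per titration = 0.0144 × 0.253 = 3.64 × 10^-3 mol
n(C6H8O6) in each aliquot = 3.64 × 10^-3 mol (1:1 ratio)
n(C6H8O6) in the whole flask = 3.64 × 10^-3 × 500.0/25.0 = 0.0729 mol
mass of C6H8O6 = 0.0729 × 176.12 = 12.8 g
% C6H8O6 = 12.8 / 18.1 × 100 = 70.9 %

70.9 %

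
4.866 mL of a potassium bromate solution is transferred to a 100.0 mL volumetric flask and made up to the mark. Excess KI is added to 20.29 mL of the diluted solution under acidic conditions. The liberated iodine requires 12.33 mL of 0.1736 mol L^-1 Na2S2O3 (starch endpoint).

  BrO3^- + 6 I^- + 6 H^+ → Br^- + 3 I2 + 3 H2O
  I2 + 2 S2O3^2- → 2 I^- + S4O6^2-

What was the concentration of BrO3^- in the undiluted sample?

n(S2O3^2-) = 0.01233 × 0.1736 = 2.140 × 10^-3 mol
n(I2) = n(S2O3^2-)/2 = 1.070 × 10^-3 mol
From the 1:3 ratio, n(BrO3^-) in the aliquot = 1/3 × 1.070 × 10^-3 = 3.567 × 10^-4 mol
[BrO3^-]_dilute = 3.567 × 10^-4 / 0.02029 = 0.01758 mol/L
[BrO3^-]_original = 0.01758 × 100.0/4.866 = 0.3613 mol/L

0.3613 mol/L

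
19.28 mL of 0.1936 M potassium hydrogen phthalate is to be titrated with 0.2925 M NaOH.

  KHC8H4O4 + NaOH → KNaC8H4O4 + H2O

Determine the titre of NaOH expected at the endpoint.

n(KHC8H4O4) = 0.01928 L × 0.1936 mol/L = 3.733 × 10^-3 mol
n(NaOH) = 3.733 × 10^-3 mol (1:1 stoichiometry)
V(NaOH) = 3.733 × 10^-3 mol / 0.2925 mol/L = 0.01276 L = 12.76 mL

12.76 mL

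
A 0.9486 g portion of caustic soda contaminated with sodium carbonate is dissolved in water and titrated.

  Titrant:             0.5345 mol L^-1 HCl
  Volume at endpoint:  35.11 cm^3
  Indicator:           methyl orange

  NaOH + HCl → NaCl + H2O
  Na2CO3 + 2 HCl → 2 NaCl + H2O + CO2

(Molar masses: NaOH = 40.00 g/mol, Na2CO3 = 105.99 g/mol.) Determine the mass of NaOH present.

0.1413 g

n(HCl) = 0.03511 × 0.5345 = 0.01877 mol
Let x = n(NaOH), y = n(Na2CO3).
Titrant: 1x + 2y = 0.01877;  mass: 40.00x + 105.99y = 0.9486
Solving, x = 3.534 × 10^-3 mol, y = 7.616 × 10^-3 mol
mass of NaOH = 3.534 × 10^-3 × 40.00 = 0.1413 g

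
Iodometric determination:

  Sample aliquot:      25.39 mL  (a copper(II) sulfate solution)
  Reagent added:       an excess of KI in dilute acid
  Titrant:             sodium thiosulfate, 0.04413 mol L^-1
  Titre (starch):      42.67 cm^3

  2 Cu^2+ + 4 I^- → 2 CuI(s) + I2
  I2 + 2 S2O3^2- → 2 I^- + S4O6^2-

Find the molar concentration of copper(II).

0.07416 mol/L

n(S2O3^2-) = 0.04267 × 0.04413 = 1.883 × 10^-3 mol
n(I2) = n(S2O3^2-)/2 = 9.415 × 10^-4 mol
From the 2:1 ratio, n(Cu2+) in the aliquot = 2/1 × 9.415 × 10^-4 = 1.883 × 10^-3 mol
[Cu2+] = 1.883 × 10^-3 / 0.02539 = 0.07416 mol/L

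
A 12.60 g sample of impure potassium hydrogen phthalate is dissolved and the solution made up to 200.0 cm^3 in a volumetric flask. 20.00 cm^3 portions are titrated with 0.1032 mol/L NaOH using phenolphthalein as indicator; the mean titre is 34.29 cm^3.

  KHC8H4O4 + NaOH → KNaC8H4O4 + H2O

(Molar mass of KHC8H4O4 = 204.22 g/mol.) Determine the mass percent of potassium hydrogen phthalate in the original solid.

n(NaOH) per titration = 0.03429 × 0.1032 = 3.539 × 10^-3 mol
n(KHC8H4O4) in each aliquot = 3.539 × 10^-3 mol (1:1 ratio)
n(KHC8H4O4) in the whole flask = 3.539 × 10^-3 × 200.0/20.00 = 0.03539 mol
mass of KHC8H4O4 = 0.03539 × 204.22 = 7.227 g
% KHC8H4O4 = 7.227 / 12.60 × 100 = 57.36 %

57.36 %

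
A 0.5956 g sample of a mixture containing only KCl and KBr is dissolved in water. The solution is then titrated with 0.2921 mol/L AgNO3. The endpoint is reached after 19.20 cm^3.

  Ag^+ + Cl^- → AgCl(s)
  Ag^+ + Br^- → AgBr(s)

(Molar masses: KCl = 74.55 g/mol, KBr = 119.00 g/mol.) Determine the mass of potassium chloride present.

n(AgNO3) = 0.01920 × 0.2921 = 5.608 × 10^-3 mol
Let x = n(KCl), y = n(KBr).
Titrant: 1x + 1y = 5.608 × 10^-3;  mass: 74.55x + 119.00y = 0.5956
Solving, x = 1.615 × 10^-3 mol, y = 3.993 × 10^-3 mol
mass of KCl = 1.615 × 10^-3 × 74.55 = 0.1204 g

0.1204 g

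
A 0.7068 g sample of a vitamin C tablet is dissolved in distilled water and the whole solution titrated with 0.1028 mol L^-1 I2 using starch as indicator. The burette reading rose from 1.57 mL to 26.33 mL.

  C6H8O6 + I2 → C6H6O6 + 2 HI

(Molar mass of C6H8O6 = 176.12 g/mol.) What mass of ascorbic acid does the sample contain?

0.4483 g

n(I2) = 0.02476 L × 0.1028 mol/L = 2.545 × 10^-3 mol
n(C6H8O6) = 2.545 × 10^-3 mol (1:1 ratio)
mass of C6H8O6 = 2.545 × 10^-3 × 176.12 g/mol = 0.4483 g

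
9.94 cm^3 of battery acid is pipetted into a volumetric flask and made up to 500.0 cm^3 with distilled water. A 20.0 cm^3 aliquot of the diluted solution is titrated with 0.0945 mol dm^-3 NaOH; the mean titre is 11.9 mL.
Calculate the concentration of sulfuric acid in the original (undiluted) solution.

H2SO4 + 2 NaOH → Na2SO4 + 2 H2O
n(NaOH) = 0.0119 × 0.0945 = 1.12 × 10^-3 mol
From the 1:2 ratio, n(H2SO4) in the aliquot = 1/2 × 1.12 × 10^-3 = 5.62 × 10^-4 mol
[H2SO4]_dilute = 5.62 × 10^-4 / 0.0200 = 0.0281 mol/L
Dilution factor = 500.0 / 9.94 = 50.30
[H2SO4]_stock = 0.0281 × 50.30 = 1.41 mol/L

1.41 mol/L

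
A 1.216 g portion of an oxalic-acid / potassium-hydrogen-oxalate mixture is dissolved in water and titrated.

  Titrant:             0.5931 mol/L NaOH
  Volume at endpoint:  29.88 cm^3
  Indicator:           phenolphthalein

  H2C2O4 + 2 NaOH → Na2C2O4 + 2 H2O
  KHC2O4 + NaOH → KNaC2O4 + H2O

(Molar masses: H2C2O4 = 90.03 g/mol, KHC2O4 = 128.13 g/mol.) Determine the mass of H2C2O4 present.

0.5712 g

n(NaOH) = 0.02988 × 0.5931 = 0.01772 mol
Let x = n(H2C2O4), y = n(KHC2O4).
Titrant: 2x + 1y = 0.01772;  mass: 90.03x + 128.13y = 1.216
Solving, x = 6.345 × 10^-3 mol, y = 5.032 × 10^-3 mol
mass of H2C2O4 = 6.345 × 10^-3 × 90.03 = 0.5712 g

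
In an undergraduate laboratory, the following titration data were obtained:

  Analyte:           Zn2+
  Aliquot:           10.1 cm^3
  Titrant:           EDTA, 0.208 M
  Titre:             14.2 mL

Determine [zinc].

Zn^2+ + EDTA^4- → [Zn(EDTA)]^2-
n(EDTA) = 0.0142 L × 0.208 mol/L = 2.95 × 10^-3 mol
n(Zn2+) = 2.95 × 10^-3 mol (1:1 mole ratio)
[Zn2+] = 2.95 × 10^-3 mol / 0.0101 L = 0.292 mol/L

0.292 M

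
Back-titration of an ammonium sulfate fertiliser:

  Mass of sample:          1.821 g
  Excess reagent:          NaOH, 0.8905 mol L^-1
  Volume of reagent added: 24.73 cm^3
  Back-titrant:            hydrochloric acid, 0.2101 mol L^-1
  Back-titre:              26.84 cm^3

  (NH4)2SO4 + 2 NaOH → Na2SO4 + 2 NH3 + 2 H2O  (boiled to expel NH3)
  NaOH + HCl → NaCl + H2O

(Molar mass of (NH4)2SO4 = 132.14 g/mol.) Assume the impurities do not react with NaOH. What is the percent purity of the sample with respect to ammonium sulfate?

n(NaOH) added = 0.02473 × 0.8905 = 0.02202 mol
n(HCl) used in back-titration = 0.02684 × 0.2101 = 5.639 × 10^-3 mol
n(NaOH) left over = 5.639 × 10^-3 mol (1:1 ratio)
n(NaOH) consumed by analyte = 0.02202 − 5.639 × 10^-3 = 0.01638 mol
From the 1:2 ratio, n((NH4)2SO4) = 1/2 × 0.01638 = 8.191 × 10^-3 mol
mass of (NH4)2SO4 = 8.191 × 10^-3 × 132.14 = 1.082 g
% (NH4)2SO4 = 1.082 / 1.821 × 100 = 59.44 %

59.44 %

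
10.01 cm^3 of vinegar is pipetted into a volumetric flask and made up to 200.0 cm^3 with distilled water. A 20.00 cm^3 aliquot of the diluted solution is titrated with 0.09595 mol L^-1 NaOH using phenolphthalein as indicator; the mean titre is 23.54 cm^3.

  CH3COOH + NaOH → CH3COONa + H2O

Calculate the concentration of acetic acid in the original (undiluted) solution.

n(NaOH) = 0.02354 × 0.09595 = 2.259 × 10^-3 mol
n(CH3COOH) in the aliquot = 2.259 × 10^-3 mol (1:1 ratio)
[CH3COOH]_dilute = 2.259 × 10^-3 / 0.02000 = 0.1129 mol/L
Dilution factor = 200.0 / 10.01 = 19.98
[CH3COOH]_stock = 0.1129 × 19.98 = 2.256 mol/L

2.256 mol/L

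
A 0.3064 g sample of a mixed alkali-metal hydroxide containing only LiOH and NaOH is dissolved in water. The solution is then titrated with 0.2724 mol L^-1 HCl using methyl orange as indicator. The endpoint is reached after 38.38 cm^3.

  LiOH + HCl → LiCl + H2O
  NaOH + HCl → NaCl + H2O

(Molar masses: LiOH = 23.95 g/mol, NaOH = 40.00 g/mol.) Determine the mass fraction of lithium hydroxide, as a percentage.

54.44 %

n(HCl) = 0.03838 × 0.2724 = 0.01045 mol
Let x = n(LiOH), y = n(NaOH).
Titrant: 1x + 1y = 0.01045;  mass: 23.95x + 40.00y = 0.3064
Solving, x = 6.965 × 10^-3 mol, y = 3.490 × 10^-3 mol
mass of LiOH = 6.965 × 10^-3 × 23.95 = 0.1668 g
% LiOH = 0.1668 / 0.3064 × 100 = 54.44 %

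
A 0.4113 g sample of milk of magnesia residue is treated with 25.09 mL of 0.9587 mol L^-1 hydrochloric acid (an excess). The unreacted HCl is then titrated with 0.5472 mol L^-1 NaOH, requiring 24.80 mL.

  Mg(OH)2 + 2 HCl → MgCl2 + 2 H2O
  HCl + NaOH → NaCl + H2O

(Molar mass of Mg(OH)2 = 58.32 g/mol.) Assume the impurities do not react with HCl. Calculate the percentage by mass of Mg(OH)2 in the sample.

74.32 %

n(HCl) added = 0.02509 × 0.9587 = 0.02405 mol
n(NaOH) used in back-titration = 0.02480 × 0.5472 = 0.01357 mol
n(HCl) left over = 0.01357 mol (1:1 ratio)
n(HCl) consumed by analyte = 0.02405 − 0.01357 = 0.01048 mol
From the 1:2 ratio, n(Mg(OH)2) = 1/2 × 0.01048 = 5.242 × 10^-3 mol
mass of Mg(OH)2 = 5.242 × 10^-3 × 58.32 = 0.3057 g
% Mg(OH)2 = 0.3057 / 0.4113 × 100 = 74.32 %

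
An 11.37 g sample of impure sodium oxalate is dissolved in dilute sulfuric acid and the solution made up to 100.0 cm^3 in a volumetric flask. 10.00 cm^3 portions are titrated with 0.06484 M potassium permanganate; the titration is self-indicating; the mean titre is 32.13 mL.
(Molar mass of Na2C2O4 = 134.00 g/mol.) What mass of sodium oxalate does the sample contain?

2 MnO4^- + 5 C2O4^2- + 16 H^+ → 2 Mn^2+ + 10 CO2 + 8 H2O
n(KMnO4) per titration = 0.03213 × 0.06484 = 2.083 × 10^-3 mol
From the 5:2 ratio, n(Na2C2O4) in each aliquot = 5/2 × 2.083 × 10^-3 = 5.208 × 10^-3 mol
n(Na2C2O4) in the whole flask = 5.208 × 10^-3 × 100.0/10.00 = 0.05208 mol
mass of Na2C2O4 = 0.05208 × 134.00 = 6.979 g

6.979 g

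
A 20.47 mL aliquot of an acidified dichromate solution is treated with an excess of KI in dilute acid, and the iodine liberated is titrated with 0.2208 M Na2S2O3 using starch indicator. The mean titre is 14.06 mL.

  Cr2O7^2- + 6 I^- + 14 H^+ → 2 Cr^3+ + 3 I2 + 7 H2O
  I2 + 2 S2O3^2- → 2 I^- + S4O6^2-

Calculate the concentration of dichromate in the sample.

n(S2O3^2-) = 0.01406 × 0.2208 = 3.104 × 10^-3 mol
n(I2) = n(S2O3^2-)/2 = 1.552 × 10^-3 mol
From the 1:3 ratio, n(Cr2O7^2-) in the aliquot = 1/3 × 1.552 × 10^-3 = 5.174 × 10^-4 mol
[Cr2O7^2-] = 5.174 × 10^-4 / 0.02047 = 0.02528 mol/L

0.02528 M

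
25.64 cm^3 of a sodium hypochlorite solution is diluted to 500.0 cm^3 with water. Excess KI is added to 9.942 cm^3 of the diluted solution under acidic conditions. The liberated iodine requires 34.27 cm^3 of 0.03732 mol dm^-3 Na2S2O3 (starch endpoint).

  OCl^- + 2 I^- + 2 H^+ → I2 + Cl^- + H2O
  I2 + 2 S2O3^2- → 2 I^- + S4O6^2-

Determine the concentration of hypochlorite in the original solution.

n(S2O3^2-) = 0.03427 × 0.03732 = 1.279 × 10^-3 mol
n(I2) = n(S2O3^2-)/2 = 6.395 × 10^-4 mol
n(OCl^-) in the aliquot = 6.395 × 10^-4 mol (1:1 ratio)
[OCl^-]_dilute = 6.395 × 10^-4 / 0.009942 = 0.06432 mol/L
[OCl^-]_original = 0.06432 × 500.0/25.64 = 1.254 mol/L

1.254 mol/L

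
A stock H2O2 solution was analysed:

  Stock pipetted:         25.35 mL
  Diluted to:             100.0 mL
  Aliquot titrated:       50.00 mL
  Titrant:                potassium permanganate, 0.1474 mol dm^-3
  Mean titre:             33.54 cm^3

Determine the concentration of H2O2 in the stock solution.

2 MnO4^- + 5 H2O2 + 6 H^+ → 2 Mn^2+ + 5 O2 + 8 H2O
n(KMnO4) = 0.03354 × 0.1474 = 4.944 × 10^-3 mol
From the 5:2 ratio, n(H2O2) in the aliquot = 5/2 × 4.944 × 10^-3 = 0.01236 mol
[H2O2]_dilute = 0.01236 / 0.05000 = 0.2472 mol/L
Dilution factor = 100.0 / 25.35 = 3.945
[H2O2]_stock = 0.2472 × 3.945 = 0.9751 mol/L

0.9751 mol/L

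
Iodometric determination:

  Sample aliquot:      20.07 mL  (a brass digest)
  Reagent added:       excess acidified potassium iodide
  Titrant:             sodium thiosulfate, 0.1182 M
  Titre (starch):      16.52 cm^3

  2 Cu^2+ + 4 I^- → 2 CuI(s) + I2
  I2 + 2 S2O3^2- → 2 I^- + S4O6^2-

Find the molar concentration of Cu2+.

0.09729 M

n(S2O3^2-) = 0.01652 × 0.1182 = 1.953 × 10^-3 mol
n(I2) = n(S2O3^2-)/2 = 9.763 × 10^-4 mol
From the 2:1 ratio, n(Cu2+) in the aliquot = 2/1 × 9.763 × 10^-4 = 1.953 × 10^-3 mol
[Cu2+] = 1.953 × 10^-3 / 0.02007 = 0.09729 mol/L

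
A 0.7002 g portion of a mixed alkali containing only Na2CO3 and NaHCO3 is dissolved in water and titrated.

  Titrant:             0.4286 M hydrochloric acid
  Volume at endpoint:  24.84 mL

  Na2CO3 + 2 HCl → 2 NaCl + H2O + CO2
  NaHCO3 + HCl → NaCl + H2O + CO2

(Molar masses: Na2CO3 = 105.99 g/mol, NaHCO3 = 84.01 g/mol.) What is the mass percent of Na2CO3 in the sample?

47.39 %

n(HCl) = 0.02484 × 0.4286 = 0.01065 mol
Let x = n(Na2CO3), y = n(NaHCO3).
Titrant: 2x + 1y = 0.01065;  mass: 105.99x + 84.01y = 0.7002
Solving, x = 3.131 × 10^-3 mol, y = 4.385 × 10^-3 mol
mass of Na2CO3 = 3.131 × 10^-3 × 105.99 = 0.3318 g
% Na2CO3 = 0.3318 / 0.7002 × 100 = 47.39 %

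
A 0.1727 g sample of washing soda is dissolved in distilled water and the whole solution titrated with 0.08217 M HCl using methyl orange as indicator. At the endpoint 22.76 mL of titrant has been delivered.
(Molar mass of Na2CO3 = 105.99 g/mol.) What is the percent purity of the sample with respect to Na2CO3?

57.39 %

Na2CO3 + 2 HCl → 2 NaCl + H2O + CO2
n(HCl) = 0.02276 L × 0.08217 mol/L = 1.870 × 10^-3 mol
From the 1:2 ratio, n(Na2CO3) = 1/2 × 1.870 × 10^-3 = 9.351 × 10^-4 mol
mass of Na2CO3 = 9.351 × 10^-4 × 105.99 g/mol = 0.09911 g
% Na2CO3 = 0.09911 / 0.1727 × 100 = 57.39 %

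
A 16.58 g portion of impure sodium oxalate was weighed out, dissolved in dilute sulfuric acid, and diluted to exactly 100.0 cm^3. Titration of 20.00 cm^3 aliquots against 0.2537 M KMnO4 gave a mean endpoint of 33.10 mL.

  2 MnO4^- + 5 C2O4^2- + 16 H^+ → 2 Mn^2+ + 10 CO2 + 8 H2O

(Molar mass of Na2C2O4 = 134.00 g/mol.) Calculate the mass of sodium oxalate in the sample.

14.07 g

n(KMnO4) per titration = 0.03310 × 0.2537 = 8.397 × 10^-3 mol
From the 5:2 ratio, n(Na2C2O4) in each aliquot = 5/2 × 8.397 × 10^-3 = 0.02099 mol
n(Na2C2O4) in the whole flask = 0.02099 × 100.0/20.00 = 0.1050 mol
mass of Na2C2O4 = 0.1050 × 134.00 = 14.07 g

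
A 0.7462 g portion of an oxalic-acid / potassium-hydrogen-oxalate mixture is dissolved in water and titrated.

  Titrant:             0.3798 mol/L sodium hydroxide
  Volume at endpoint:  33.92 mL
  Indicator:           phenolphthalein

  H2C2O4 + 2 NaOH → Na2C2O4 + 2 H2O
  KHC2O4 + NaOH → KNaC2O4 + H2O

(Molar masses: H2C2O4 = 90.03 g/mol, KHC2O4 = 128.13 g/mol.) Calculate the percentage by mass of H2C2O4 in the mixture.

n(NaOH) = 0.03392 × 0.3798 = 0.01288 mol
Let x = n(H2C2O4), y = n(KHC2O4).
Titrant: 2x + 1y = 0.01288;  mass: 90.03x + 128.13y = 0.7462
Solving, x = 5.441 × 10^-3 mol, y = 2.001 × 10^-3 mol
mass of H2C2O4 = 5.441 × 10^-3 × 90.03 = 0.4899 g
% H2C2O4 = 0.4899 / 0.7462 × 100 = 65.65 %

65.65 %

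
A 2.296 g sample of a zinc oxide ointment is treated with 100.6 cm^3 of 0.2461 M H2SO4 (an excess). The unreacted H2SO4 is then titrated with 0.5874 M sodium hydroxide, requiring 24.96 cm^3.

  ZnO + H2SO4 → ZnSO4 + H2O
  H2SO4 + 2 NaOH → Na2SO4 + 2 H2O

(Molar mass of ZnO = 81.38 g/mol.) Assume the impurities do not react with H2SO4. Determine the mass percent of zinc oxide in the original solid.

61.77 %

n(H2SO4) added = 0.1006 × 0.2461 = 0.02476 mol
n(NaOH) used in back-titration = 0.02496 × 0.5874 = 0.01466 mol
From the 1:2 ratio, n(H2SO4) left over = 1/2 × 0.01466 = 7.331 × 10^-3 mol
n(H2SO4) consumed by analyte = 0.02476 − 7.331 × 10^-3 = 0.01743 mol
n(ZnO) = 0.01743 mol (1:1 ratio)
mass of ZnO = 0.01743 × 81.38 = 1.418 g
% ZnO = 1.418 / 2.296 × 100 = 61.77 %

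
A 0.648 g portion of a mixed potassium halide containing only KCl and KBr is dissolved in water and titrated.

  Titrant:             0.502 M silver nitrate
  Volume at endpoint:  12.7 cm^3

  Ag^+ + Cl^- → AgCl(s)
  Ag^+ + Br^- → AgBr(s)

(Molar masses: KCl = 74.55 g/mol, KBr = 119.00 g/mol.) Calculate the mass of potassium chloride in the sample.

n(AgNO3) = 0.0127 × 0.502 = 6.38 × 10^-3 mol
Let x = n(KCl), y = n(KBr).
Titrant: 1x + 1y = 6.38 × 10^-3;  mass: 74.55x + 119.00y = 0.648
Solving, x = 2.49 × 10^-3 mol, y = 3.89 × 10^-3 mol
mass of KCl = 2.49 × 10^-3 × 74.55 = 0.186 g

0.186 g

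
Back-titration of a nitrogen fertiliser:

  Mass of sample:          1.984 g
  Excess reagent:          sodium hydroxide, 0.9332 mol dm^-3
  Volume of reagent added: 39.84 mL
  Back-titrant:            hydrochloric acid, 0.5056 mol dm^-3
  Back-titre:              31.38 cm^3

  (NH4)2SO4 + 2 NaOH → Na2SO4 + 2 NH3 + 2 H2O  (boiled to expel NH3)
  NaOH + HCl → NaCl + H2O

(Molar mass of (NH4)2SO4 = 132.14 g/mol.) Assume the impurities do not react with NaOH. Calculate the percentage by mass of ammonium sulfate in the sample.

n(NaOH) added = 0.03984 × 0.9332 = 0.03718 mol
n(HCl) used in back-titration = 0.03138 × 0.5056 = 0.01587 mol
n(NaOH) left over = 0.01587 mol (1:1 ratio)
n(NaOH) consumed by analyte = 0.03718 − 0.01587 = 0.02131 mol
From the 1:2 ratio, n((NH4)2SO4) = 1/2 × 0.02131 = 0.01066 mol
mass of (NH4)2SO4 = 0.01066 × 132.14 = 1.408 g
% (NH4)2SO4 = 1.408 / 1.984 × 100 = 70.98 %

70.98 %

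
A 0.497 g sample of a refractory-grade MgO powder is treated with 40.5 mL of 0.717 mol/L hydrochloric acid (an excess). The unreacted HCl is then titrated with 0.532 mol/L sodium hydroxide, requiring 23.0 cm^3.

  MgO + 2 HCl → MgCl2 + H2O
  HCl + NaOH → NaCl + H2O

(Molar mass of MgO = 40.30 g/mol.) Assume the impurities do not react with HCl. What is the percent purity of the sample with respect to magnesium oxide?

68.1 %

n(HCl) added = 0.0405 × 0.717 = 0.0290 mol
n(NaOH) used in back-titration = 0.0230 × 0.532 = 0.0122 mol
n(HCl) left over = 0.0122 mol (1:1 ratio)
n(HCl) consumed by analyte = 0.0290 − 0.0122 = 0.0168 mol
From the 1:2 ratio, n(MgO) = 1/2 × 0.0168 = 8.40 × 10^-3 mol
mass of MgO = 8.40 × 10^-3 × 40.30 = 0.339 g
% MgO = 0.339 / 0.497 × 100 = 68.1 %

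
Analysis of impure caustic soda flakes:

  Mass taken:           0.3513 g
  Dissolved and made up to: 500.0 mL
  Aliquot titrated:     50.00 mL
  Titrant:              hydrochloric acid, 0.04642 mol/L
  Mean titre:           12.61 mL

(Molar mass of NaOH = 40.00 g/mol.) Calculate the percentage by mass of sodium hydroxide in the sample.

66.65 %

NaOH + HCl → NaCl + H2O
n(HCl) per titration = 0.01261 × 0.04642 = 5.854 × 10^-4 mol
n(NaOH) in each aliquot = 5.854 × 10^-4 mol (1:1 ratio)
n(NaOH) in the whole flask = 5.854 × 10^-4 × 500.0/50.00 = 5.854 × 10^-3 mol
mass of NaOH = 5.854 × 10^-3 × 40.00 = 0.2341 g
% NaOH = 0.2341 / 0.3513 × 100 = 66.65 %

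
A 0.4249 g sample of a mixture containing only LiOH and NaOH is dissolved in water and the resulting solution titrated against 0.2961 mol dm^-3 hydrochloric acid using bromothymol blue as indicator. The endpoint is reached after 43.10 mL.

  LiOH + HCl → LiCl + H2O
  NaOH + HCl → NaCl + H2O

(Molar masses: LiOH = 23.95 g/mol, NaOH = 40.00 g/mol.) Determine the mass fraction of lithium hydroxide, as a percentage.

30.05 %

n(HCl) = 0.04310 × 0.2961 = 0.01276 mol
Let x = n(LiOH), y = n(NaOH).
Titrant: 1x + 1y = 0.01276;  mass: 23.95x + 40.00y = 0.4249
Solving, x = 5.332 × 10^-3 mol, y = 7.430 × 10^-3 mol
mass of LiOH = 5.332 × 10^-3 × 23.95 = 0.1277 g
% LiOH = 0.1277 / 0.4249 × 100 = 30.05 %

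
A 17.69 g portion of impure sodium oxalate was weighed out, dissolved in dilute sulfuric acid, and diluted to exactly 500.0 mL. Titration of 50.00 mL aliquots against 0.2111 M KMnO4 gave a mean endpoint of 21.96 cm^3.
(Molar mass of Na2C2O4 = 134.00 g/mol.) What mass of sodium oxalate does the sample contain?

2 MnO4^- + 5 C2O4^2- + 16 H^+ → 2 Mn^2+ + 10 CO2 + 8 H2O
n(KMnO4) per titration = 0.02196 × 0.2111 = 4.636 × 10^-3 mol
From the 5:2 ratio, n(Na2C2O4) in each aliquot = 5/2 × 4.636 × 10^-3 = 0.01159 mol
n(Na2C2O4) in the whole flask = 0.01159 × 500.0/50.00 = 0.1159 mol
mass of Na2C2O4 = 0.1159 × 134.00 = 15.53 g

15.53 g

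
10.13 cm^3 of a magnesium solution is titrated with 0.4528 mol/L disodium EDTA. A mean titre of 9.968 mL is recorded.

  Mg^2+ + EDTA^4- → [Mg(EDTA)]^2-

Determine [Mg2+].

n(EDTA) = 0.009968 L × 0.4528 mol/L = 4.514 × 10^-3 mol
n(Mg2+) = 4.514 × 10^-3 mol (1:1 mole ratio)
[Mg2+] = 4.514 × 10^-3 mol / 0.01013 L = 0.4456 mol/L

0.4456 mol/L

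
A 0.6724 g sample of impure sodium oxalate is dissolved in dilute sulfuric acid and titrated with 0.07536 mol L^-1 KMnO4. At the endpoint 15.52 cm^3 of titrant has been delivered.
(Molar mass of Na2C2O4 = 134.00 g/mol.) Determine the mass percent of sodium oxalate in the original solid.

58.27 %

2 MnO4^- + 5 C2O4^2- + 16 H^+ → 2 Mn^2+ + 10 CO2 + 8 H2O
n(KMnO4) = 0.01552 L × 0.07536 mol/L = 1.170 × 10^-3 mol
From the 5:2 ratio, n(Na2C2O4) = 5/2 × 1.170 × 10^-3 = 2.924 × 10^-3 mol
mass of Na2C2O4 = 2.924 × 10^-3 × 134.00 g/mol = 0.3918 g
% Na2C2O4 = 0.3918 / 0.6724 × 100 = 58.27 %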